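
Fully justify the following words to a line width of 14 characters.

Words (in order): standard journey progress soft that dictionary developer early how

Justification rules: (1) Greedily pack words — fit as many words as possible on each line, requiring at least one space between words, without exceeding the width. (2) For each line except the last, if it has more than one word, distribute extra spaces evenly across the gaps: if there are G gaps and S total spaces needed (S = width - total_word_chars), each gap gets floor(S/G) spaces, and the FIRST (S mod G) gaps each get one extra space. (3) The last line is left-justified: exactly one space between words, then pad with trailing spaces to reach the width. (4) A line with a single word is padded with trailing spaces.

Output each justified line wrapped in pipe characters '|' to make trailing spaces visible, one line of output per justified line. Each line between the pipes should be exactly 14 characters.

Line 1: ['standard'] (min_width=8, slack=6)
Line 2: ['journey'] (min_width=7, slack=7)
Line 3: ['progress', 'soft'] (min_width=13, slack=1)
Line 4: ['that'] (min_width=4, slack=10)
Line 5: ['dictionary'] (min_width=10, slack=4)
Line 6: ['developer'] (min_width=9, slack=5)
Line 7: ['early', 'how'] (min_width=9, slack=5)

Answer: |standard      |
|journey       |
|progress  soft|
|that          |
|dictionary    |
|developer     |
|early how     |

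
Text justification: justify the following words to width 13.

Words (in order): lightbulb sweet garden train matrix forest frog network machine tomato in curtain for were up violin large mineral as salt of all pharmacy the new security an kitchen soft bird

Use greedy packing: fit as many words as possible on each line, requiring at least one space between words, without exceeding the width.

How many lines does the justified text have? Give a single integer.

Answer: 16

Derivation:
Line 1: ['lightbulb'] (min_width=9, slack=4)
Line 2: ['sweet', 'garden'] (min_width=12, slack=1)
Line 3: ['train', 'matrix'] (min_width=12, slack=1)
Line 4: ['forest', 'frog'] (min_width=11, slack=2)
Line 5: ['network'] (min_width=7, slack=6)
Line 6: ['machine'] (min_width=7, slack=6)
Line 7: ['tomato', 'in'] (min_width=9, slack=4)
Line 8: ['curtain', 'for'] (min_width=11, slack=2)
Line 9: ['were', 'up'] (min_width=7, slack=6)
Line 10: ['violin', 'large'] (min_width=12, slack=1)
Line 11: ['mineral', 'as'] (min_width=10, slack=3)
Line 12: ['salt', 'of', 'all'] (min_width=11, slack=2)
Line 13: ['pharmacy', 'the'] (min_width=12, slack=1)
Line 14: ['new', 'security'] (min_width=12, slack=1)
Line 15: ['an', 'kitchen'] (min_width=10, slack=3)
Line 16: ['soft', 'bird'] (min_width=9, slack=4)
Total lines: 16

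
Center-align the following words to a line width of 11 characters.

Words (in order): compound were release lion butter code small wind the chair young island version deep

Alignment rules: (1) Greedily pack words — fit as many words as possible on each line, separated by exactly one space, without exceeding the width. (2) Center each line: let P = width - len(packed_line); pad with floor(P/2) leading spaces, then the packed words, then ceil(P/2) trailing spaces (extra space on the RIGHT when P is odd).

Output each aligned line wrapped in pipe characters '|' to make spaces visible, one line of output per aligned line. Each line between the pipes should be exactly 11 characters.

Line 1: ['compound'] (min_width=8, slack=3)
Line 2: ['were'] (min_width=4, slack=7)
Line 3: ['release'] (min_width=7, slack=4)
Line 4: ['lion', 'butter'] (min_width=11, slack=0)
Line 5: ['code', 'small'] (min_width=10, slack=1)
Line 6: ['wind', 'the'] (min_width=8, slack=3)
Line 7: ['chair', 'young'] (min_width=11, slack=0)
Line 8: ['island'] (min_width=6, slack=5)
Line 9: ['version'] (min_width=7, slack=4)
Line 10: ['deep'] (min_width=4, slack=7)

Answer: | compound  |
|   were    |
|  release  |
|lion butter|
|code small |
| wind the  |
|chair young|
|  island   |
|  version  |
|   deep    |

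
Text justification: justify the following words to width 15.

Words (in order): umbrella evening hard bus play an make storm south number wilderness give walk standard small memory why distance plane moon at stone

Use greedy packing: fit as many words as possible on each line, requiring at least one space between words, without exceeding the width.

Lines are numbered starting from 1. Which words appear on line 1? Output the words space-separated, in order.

Answer: umbrella

Derivation:
Line 1: ['umbrella'] (min_width=8, slack=7)
Line 2: ['evening', 'hard'] (min_width=12, slack=3)
Line 3: ['bus', 'play', 'an'] (min_width=11, slack=4)
Line 4: ['make', 'storm'] (min_width=10, slack=5)
Line 5: ['south', 'number'] (min_width=12, slack=3)
Line 6: ['wilderness', 'give'] (min_width=15, slack=0)
Line 7: ['walk', 'standard'] (min_width=13, slack=2)
Line 8: ['small', 'memory'] (min_width=12, slack=3)
Line 9: ['why', 'distance'] (min_width=12, slack=3)
Line 10: ['plane', 'moon', 'at'] (min_width=13, slack=2)
Line 11: ['stone'] (min_width=5, slack=10)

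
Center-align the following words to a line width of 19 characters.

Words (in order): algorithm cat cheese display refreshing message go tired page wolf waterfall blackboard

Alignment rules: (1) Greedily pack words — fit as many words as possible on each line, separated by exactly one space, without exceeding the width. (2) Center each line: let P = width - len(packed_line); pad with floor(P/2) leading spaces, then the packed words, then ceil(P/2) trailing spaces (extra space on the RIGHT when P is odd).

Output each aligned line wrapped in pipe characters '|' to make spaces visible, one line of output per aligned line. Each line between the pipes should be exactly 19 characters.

Line 1: ['algorithm', 'cat'] (min_width=13, slack=6)
Line 2: ['cheese', 'display'] (min_width=14, slack=5)
Line 3: ['refreshing', 'message'] (min_width=18, slack=1)
Line 4: ['go', 'tired', 'page', 'wolf'] (min_width=18, slack=1)
Line 5: ['waterfall'] (min_width=9, slack=10)
Line 6: ['blackboard'] (min_width=10, slack=9)

Answer: |   algorithm cat   |
|  cheese display   |
|refreshing message |
|go tired page wolf |
|     waterfall     |
|    blackboard     |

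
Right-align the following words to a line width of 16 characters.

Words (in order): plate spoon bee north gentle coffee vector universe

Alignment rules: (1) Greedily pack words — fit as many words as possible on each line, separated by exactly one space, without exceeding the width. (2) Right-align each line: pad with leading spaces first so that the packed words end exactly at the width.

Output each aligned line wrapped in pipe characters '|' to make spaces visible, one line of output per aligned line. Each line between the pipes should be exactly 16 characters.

Answer: | plate spoon bee|
|    north gentle|
|   coffee vector|
|        universe|

Derivation:
Line 1: ['plate', 'spoon', 'bee'] (min_width=15, slack=1)
Line 2: ['north', 'gentle'] (min_width=12, slack=4)
Line 3: ['coffee', 'vector'] (min_width=13, slack=3)
Line 4: ['universe'] (min_width=8, slack=8)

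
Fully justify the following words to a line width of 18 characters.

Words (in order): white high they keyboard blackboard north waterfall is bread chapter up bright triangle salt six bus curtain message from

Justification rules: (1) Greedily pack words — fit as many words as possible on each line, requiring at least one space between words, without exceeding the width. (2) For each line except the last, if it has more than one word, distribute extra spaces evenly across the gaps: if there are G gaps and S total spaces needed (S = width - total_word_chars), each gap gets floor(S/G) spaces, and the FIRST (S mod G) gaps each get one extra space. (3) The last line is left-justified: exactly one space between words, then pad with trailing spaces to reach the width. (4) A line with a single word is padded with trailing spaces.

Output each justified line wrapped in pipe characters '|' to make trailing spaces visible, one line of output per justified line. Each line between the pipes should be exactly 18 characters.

Line 1: ['white', 'high', 'they'] (min_width=15, slack=3)
Line 2: ['keyboard'] (min_width=8, slack=10)
Line 3: ['blackboard', 'north'] (min_width=16, slack=2)
Line 4: ['waterfall', 'is', 'bread'] (min_width=18, slack=0)
Line 5: ['chapter', 'up', 'bright'] (min_width=17, slack=1)
Line 6: ['triangle', 'salt', 'six'] (min_width=17, slack=1)
Line 7: ['bus', 'curtain'] (min_width=11, slack=7)
Line 8: ['message', 'from'] (min_width=12, slack=6)

Answer: |white   high  they|
|keyboard          |
|blackboard   north|
|waterfall is bread|
|chapter  up bright|
|triangle  salt six|
|bus        curtain|
|message from      |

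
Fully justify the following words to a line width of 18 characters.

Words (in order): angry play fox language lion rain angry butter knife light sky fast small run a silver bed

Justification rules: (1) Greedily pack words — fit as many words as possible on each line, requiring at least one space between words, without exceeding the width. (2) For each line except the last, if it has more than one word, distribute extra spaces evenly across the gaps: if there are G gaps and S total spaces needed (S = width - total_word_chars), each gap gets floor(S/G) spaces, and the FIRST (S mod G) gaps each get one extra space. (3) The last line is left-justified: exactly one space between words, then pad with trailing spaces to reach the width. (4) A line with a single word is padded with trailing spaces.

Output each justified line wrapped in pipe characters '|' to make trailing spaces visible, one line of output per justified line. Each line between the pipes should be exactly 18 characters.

Line 1: ['angry', 'play', 'fox'] (min_width=14, slack=4)
Line 2: ['language', 'lion', 'rain'] (min_width=18, slack=0)
Line 3: ['angry', 'butter', 'knife'] (min_width=18, slack=0)
Line 4: ['light', 'sky', 'fast'] (min_width=14, slack=4)
Line 5: ['small', 'run', 'a', 'silver'] (min_width=18, slack=0)
Line 6: ['bed'] (min_width=3, slack=15)

Answer: |angry   play   fox|
|language lion rain|
|angry butter knife|
|light   sky   fast|
|small run a silver|
|bed               |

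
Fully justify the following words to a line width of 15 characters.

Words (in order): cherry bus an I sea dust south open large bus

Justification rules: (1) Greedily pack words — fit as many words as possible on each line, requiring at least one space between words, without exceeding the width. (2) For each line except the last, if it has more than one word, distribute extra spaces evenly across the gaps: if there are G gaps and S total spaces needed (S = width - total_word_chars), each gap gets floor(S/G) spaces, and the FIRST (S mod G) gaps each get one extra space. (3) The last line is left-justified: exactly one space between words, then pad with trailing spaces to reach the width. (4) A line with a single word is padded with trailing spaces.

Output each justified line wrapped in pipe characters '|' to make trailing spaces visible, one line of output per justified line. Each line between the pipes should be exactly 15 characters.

Line 1: ['cherry', 'bus', 'an', 'I'] (min_width=15, slack=0)
Line 2: ['sea', 'dust', 'south'] (min_width=14, slack=1)
Line 3: ['open', 'large', 'bus'] (min_width=14, slack=1)

Answer: |cherry bus an I|
|sea  dust south|
|open large bus |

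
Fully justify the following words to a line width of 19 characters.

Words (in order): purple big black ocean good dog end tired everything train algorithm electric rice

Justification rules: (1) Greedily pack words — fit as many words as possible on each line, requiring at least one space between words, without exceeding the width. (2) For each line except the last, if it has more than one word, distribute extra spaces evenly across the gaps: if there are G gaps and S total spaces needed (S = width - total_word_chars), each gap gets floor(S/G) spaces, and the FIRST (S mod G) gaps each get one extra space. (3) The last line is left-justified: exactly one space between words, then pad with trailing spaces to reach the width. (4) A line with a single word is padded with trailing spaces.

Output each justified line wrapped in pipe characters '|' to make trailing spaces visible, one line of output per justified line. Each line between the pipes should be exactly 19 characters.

Line 1: ['purple', 'big', 'black'] (min_width=16, slack=3)
Line 2: ['ocean', 'good', 'dog', 'end'] (min_width=18, slack=1)
Line 3: ['tired', 'everything'] (min_width=16, slack=3)
Line 4: ['train', 'algorithm'] (min_width=15, slack=4)
Line 5: ['electric', 'rice'] (min_width=13, slack=6)

Answer: |purple   big  black|
|ocean  good dog end|
|tired    everything|
|train     algorithm|
|electric rice      |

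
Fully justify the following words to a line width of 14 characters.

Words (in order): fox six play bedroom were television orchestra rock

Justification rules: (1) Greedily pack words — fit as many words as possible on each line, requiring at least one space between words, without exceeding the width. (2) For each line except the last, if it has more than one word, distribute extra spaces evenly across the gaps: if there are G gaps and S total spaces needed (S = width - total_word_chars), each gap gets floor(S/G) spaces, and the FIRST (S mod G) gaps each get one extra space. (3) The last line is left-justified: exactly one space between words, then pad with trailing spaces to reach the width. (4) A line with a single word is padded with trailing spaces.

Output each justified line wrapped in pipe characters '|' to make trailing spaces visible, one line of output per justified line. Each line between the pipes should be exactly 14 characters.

Line 1: ['fox', 'six', 'play'] (min_width=12, slack=2)
Line 2: ['bedroom', 'were'] (min_width=12, slack=2)
Line 3: ['television'] (min_width=10, slack=4)
Line 4: ['orchestra', 'rock'] (min_width=14, slack=0)

Answer: |fox  six  play|
|bedroom   were|
|television    |
|orchestra rock|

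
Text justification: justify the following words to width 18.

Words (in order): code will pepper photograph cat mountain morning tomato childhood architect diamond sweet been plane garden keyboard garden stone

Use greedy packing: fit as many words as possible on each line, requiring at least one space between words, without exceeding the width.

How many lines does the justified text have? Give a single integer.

Line 1: ['code', 'will', 'pepper'] (min_width=16, slack=2)
Line 2: ['photograph', 'cat'] (min_width=14, slack=4)
Line 3: ['mountain', 'morning'] (min_width=16, slack=2)
Line 4: ['tomato', 'childhood'] (min_width=16, slack=2)
Line 5: ['architect', 'diamond'] (min_width=17, slack=1)
Line 6: ['sweet', 'been', 'plane'] (min_width=16, slack=2)
Line 7: ['garden', 'keyboard'] (min_width=15, slack=3)
Line 8: ['garden', 'stone'] (min_width=12, slack=6)
Total lines: 8

Answer: 8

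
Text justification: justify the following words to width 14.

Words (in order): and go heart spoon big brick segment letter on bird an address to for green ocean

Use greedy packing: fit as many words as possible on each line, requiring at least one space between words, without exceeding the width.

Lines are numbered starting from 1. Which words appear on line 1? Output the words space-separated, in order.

Answer: and go heart

Derivation:
Line 1: ['and', 'go', 'heart'] (min_width=12, slack=2)
Line 2: ['spoon', 'big'] (min_width=9, slack=5)
Line 3: ['brick', 'segment'] (min_width=13, slack=1)
Line 4: ['letter', 'on', 'bird'] (min_width=14, slack=0)
Line 5: ['an', 'address', 'to'] (min_width=13, slack=1)
Line 6: ['for', 'green'] (min_width=9, slack=5)
Line 7: ['ocean'] (min_width=5, slack=9)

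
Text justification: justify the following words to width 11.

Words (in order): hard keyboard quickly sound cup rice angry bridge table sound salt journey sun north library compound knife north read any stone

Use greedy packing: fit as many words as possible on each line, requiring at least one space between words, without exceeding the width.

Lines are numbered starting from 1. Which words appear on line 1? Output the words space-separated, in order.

Answer: hard

Derivation:
Line 1: ['hard'] (min_width=4, slack=7)
Line 2: ['keyboard'] (min_width=8, slack=3)
Line 3: ['quickly'] (min_width=7, slack=4)
Line 4: ['sound', 'cup'] (min_width=9, slack=2)
Line 5: ['rice', 'angry'] (min_width=10, slack=1)
Line 6: ['bridge'] (min_width=6, slack=5)
Line 7: ['table', 'sound'] (min_width=11, slack=0)
Line 8: ['salt'] (min_width=4, slack=7)
Line 9: ['journey', 'sun'] (min_width=11, slack=0)
Line 10: ['north'] (min_width=5, slack=6)
Line 11: ['library'] (min_width=7, slack=4)
Line 12: ['compound'] (min_width=8, slack=3)
Line 13: ['knife', 'north'] (min_width=11, slack=0)
Line 14: ['read', 'any'] (min_width=8, slack=3)
Line 15: ['stone'] (min_width=5, slack=6)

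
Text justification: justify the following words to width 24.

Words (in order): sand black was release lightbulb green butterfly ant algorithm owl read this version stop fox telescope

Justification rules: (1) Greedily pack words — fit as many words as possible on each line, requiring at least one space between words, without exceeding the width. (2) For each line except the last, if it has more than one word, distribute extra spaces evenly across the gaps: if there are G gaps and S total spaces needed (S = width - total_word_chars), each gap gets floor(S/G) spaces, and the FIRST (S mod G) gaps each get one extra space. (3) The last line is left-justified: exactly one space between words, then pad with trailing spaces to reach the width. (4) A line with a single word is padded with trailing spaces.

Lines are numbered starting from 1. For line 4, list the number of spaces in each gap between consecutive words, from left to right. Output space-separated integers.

Answer: 2 2 2

Derivation:
Line 1: ['sand', 'black', 'was', 'release'] (min_width=22, slack=2)
Line 2: ['lightbulb', 'green'] (min_width=15, slack=9)
Line 3: ['butterfly', 'ant', 'algorithm'] (min_width=23, slack=1)
Line 4: ['owl', 'read', 'this', 'version'] (min_width=21, slack=3)
Line 5: ['stop', 'fox', 'telescope'] (min_width=18, slack=6)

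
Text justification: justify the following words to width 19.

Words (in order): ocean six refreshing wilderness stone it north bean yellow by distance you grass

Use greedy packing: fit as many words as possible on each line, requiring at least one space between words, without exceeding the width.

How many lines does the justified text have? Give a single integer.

Line 1: ['ocean', 'six'] (min_width=9, slack=10)
Line 2: ['refreshing'] (min_width=10, slack=9)
Line 3: ['wilderness', 'stone', 'it'] (min_width=19, slack=0)
Line 4: ['north', 'bean', 'yellow'] (min_width=17, slack=2)
Line 5: ['by', 'distance', 'you'] (min_width=15, slack=4)
Line 6: ['grass'] (min_width=5, slack=14)
Total lines: 6

Answer: 6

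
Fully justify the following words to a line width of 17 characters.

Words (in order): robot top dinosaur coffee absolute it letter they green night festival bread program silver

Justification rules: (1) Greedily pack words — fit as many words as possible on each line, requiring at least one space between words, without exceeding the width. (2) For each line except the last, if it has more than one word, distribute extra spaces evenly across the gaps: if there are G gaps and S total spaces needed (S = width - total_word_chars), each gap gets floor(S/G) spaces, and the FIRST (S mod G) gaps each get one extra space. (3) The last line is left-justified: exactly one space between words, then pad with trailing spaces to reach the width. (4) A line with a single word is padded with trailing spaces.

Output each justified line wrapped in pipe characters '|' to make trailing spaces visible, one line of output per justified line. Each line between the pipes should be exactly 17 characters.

Answer: |robot         top|
|dinosaur   coffee|
|absolute       it|
|letter they green|
|night    festival|
|bread     program|
|silver           |

Derivation:
Line 1: ['robot', 'top'] (min_width=9, slack=8)
Line 2: ['dinosaur', 'coffee'] (min_width=15, slack=2)
Line 3: ['absolute', 'it'] (min_width=11, slack=6)
Line 4: ['letter', 'they', 'green'] (min_width=17, slack=0)
Line 5: ['night', 'festival'] (min_width=14, slack=3)
Line 6: ['bread', 'program'] (min_width=13, slack=4)
Line 7: ['silver'] (min_width=6, slack=11)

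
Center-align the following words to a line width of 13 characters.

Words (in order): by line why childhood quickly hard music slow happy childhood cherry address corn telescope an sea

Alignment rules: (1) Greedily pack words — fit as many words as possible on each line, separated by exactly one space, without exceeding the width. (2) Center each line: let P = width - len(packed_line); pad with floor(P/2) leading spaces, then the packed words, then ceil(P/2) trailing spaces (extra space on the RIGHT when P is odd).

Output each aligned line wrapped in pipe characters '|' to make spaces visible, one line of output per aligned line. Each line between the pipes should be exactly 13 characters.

Line 1: ['by', 'line', 'why'] (min_width=11, slack=2)
Line 2: ['childhood'] (min_width=9, slack=4)
Line 3: ['quickly', 'hard'] (min_width=12, slack=1)
Line 4: ['music', 'slow'] (min_width=10, slack=3)
Line 5: ['happy'] (min_width=5, slack=8)
Line 6: ['childhood'] (min_width=9, slack=4)
Line 7: ['cherry'] (min_width=6, slack=7)
Line 8: ['address', 'corn'] (min_width=12, slack=1)
Line 9: ['telescope', 'an'] (min_width=12, slack=1)
Line 10: ['sea'] (min_width=3, slack=10)

Answer: | by line why |
|  childhood  |
|quickly hard |
| music slow  |
|    happy    |
|  childhood  |
|   cherry    |
|address corn |
|telescope an |
|     sea     |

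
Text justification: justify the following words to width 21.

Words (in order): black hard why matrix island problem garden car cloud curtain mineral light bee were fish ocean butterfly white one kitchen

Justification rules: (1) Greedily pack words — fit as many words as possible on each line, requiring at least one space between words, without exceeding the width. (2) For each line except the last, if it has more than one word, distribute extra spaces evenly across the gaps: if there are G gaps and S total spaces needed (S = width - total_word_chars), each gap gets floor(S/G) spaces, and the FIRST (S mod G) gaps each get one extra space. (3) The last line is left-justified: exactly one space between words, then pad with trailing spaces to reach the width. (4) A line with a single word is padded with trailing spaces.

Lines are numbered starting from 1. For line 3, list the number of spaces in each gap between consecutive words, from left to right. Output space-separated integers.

Answer: 3 3

Derivation:
Line 1: ['black', 'hard', 'why', 'matrix'] (min_width=21, slack=0)
Line 2: ['island', 'problem', 'garden'] (min_width=21, slack=0)
Line 3: ['car', 'cloud', 'curtain'] (min_width=17, slack=4)
Line 4: ['mineral', 'light', 'bee'] (min_width=17, slack=4)
Line 5: ['were', 'fish', 'ocean'] (min_width=15, slack=6)
Line 6: ['butterfly', 'white', 'one'] (min_width=19, slack=2)
Line 7: ['kitchen'] (min_width=7, slack=14)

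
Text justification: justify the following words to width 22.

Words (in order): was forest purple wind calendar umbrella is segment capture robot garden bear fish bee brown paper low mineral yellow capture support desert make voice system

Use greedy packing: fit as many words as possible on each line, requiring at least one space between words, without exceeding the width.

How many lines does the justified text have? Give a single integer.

Answer: 8

Derivation:
Line 1: ['was', 'forest', 'purple', 'wind'] (min_width=22, slack=0)
Line 2: ['calendar', 'umbrella', 'is'] (min_width=20, slack=2)
Line 3: ['segment', 'capture', 'robot'] (min_width=21, slack=1)
Line 4: ['garden', 'bear', 'fish', 'bee'] (min_width=20, slack=2)
Line 5: ['brown', 'paper', 'low'] (min_width=15, slack=7)
Line 6: ['mineral', 'yellow', 'capture'] (min_width=22, slack=0)
Line 7: ['support', 'desert', 'make'] (min_width=19, slack=3)
Line 8: ['voice', 'system'] (min_width=12, slack=10)
Total lines: 8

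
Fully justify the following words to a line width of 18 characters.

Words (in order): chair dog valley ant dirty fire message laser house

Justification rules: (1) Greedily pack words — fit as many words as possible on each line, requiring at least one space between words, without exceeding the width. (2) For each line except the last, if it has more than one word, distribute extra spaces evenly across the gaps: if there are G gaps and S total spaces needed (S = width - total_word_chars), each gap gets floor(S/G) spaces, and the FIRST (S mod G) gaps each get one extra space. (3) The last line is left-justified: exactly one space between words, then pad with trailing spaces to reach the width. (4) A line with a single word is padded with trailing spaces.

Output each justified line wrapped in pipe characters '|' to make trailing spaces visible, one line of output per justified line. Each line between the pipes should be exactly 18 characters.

Line 1: ['chair', 'dog', 'valley'] (min_width=16, slack=2)
Line 2: ['ant', 'dirty', 'fire'] (min_width=14, slack=4)
Line 3: ['message', 'laser'] (min_width=13, slack=5)
Line 4: ['house'] (min_width=5, slack=13)

Answer: |chair  dog  valley|
|ant   dirty   fire|
|message      laser|
|house             |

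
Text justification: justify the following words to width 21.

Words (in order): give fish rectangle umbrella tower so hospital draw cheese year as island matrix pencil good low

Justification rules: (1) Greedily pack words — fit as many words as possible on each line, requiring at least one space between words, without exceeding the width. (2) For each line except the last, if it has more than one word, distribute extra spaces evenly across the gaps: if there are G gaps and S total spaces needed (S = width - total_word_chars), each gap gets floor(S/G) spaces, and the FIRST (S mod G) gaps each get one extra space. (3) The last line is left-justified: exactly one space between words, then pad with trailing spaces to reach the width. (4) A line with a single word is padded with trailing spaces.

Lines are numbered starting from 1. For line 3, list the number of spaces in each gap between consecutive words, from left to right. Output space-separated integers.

Line 1: ['give', 'fish', 'rectangle'] (min_width=19, slack=2)
Line 2: ['umbrella', 'tower', 'so'] (min_width=17, slack=4)
Line 3: ['hospital', 'draw', 'cheese'] (min_width=20, slack=1)
Line 4: ['year', 'as', 'island', 'matrix'] (min_width=21, slack=0)
Line 5: ['pencil', 'good', 'low'] (min_width=15, slack=6)

Answer: 2 1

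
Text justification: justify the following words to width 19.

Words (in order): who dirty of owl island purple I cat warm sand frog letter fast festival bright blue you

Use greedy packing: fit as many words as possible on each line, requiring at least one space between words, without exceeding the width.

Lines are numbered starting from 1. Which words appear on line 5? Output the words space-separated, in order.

Line 1: ['who', 'dirty', 'of', 'owl'] (min_width=16, slack=3)
Line 2: ['island', 'purple', 'I', 'cat'] (min_width=19, slack=0)
Line 3: ['warm', 'sand', 'frog'] (min_width=14, slack=5)
Line 4: ['letter', 'fast'] (min_width=11, slack=8)
Line 5: ['festival', 'bright'] (min_width=15, slack=4)
Line 6: ['blue', 'you'] (min_width=8, slack=11)

Answer: festival bright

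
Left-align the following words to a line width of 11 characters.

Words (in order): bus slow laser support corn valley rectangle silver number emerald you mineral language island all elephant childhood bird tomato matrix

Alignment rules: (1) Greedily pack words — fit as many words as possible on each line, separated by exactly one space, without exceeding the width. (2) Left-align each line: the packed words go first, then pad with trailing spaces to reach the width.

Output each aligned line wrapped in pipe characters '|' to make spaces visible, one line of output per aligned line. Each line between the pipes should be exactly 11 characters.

Line 1: ['bus', 'slow'] (min_width=8, slack=3)
Line 2: ['laser'] (min_width=5, slack=6)
Line 3: ['support'] (min_width=7, slack=4)
Line 4: ['corn', 'valley'] (min_width=11, slack=0)
Line 5: ['rectangle'] (min_width=9, slack=2)
Line 6: ['silver'] (min_width=6, slack=5)
Line 7: ['number'] (min_width=6, slack=5)
Line 8: ['emerald', 'you'] (min_width=11, slack=0)
Line 9: ['mineral'] (min_width=7, slack=4)
Line 10: ['language'] (min_width=8, slack=3)
Line 11: ['island', 'all'] (min_width=10, slack=1)
Line 12: ['elephant'] (min_width=8, slack=3)
Line 13: ['childhood'] (min_width=9, slack=2)
Line 14: ['bird', 'tomato'] (min_width=11, slack=0)
Line 15: ['matrix'] (min_width=6, slack=5)

Answer: |bus slow   |
|laser      |
|support    |
|corn valley|
|rectangle  |
|silver     |
|number     |
|emerald you|
|mineral    |
|language   |
|island all |
|elephant   |
|childhood  |
|bird tomato|
|matrix     |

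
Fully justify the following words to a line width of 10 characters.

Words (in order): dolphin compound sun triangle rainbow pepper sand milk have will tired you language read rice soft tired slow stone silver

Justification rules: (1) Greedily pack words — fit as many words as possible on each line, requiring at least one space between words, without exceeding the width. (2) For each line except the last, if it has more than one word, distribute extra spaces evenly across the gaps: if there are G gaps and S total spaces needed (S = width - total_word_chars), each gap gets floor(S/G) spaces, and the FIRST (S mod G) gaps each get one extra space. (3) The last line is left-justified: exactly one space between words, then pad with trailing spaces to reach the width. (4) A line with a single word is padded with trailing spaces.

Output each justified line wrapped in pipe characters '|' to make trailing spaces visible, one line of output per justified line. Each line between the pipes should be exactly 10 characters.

Answer: |dolphin   |
|compound  |
|sun       |
|triangle  |
|rainbow   |
|pepper    |
|sand  milk|
|have  will|
|tired  you|
|language  |
|read  rice|
|soft tired|
|slow stone|
|silver    |

Derivation:
Line 1: ['dolphin'] (min_width=7, slack=3)
Line 2: ['compound'] (min_width=8, slack=2)
Line 3: ['sun'] (min_width=3, slack=7)
Line 4: ['triangle'] (min_width=8, slack=2)
Line 5: ['rainbow'] (min_width=7, slack=3)
Line 6: ['pepper'] (min_width=6, slack=4)
Line 7: ['sand', 'milk'] (min_width=9, slack=1)
Line 8: ['have', 'will'] (min_width=9, slack=1)
Line 9: ['tired', 'you'] (min_width=9, slack=1)
Line 10: ['language'] (min_width=8, slack=2)
Line 11: ['read', 'rice'] (min_width=9, slack=1)
Line 12: ['soft', 'tired'] (min_width=10, slack=0)
Line 13: ['slow', 'stone'] (min_width=10, slack=0)
Line 14: ['silver'] (min_width=6, slack=4)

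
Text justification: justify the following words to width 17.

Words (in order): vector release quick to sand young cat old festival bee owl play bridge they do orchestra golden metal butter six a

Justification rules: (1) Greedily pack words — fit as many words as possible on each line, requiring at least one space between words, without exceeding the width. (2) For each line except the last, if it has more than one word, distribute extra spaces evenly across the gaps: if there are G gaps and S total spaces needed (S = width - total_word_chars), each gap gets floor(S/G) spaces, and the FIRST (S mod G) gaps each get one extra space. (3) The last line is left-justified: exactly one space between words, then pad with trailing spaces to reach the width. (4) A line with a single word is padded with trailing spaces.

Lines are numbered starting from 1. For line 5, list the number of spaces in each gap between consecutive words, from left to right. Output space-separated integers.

Answer: 2 1

Derivation:
Line 1: ['vector', 'release'] (min_width=14, slack=3)
Line 2: ['quick', 'to', 'sand'] (min_width=13, slack=4)
Line 3: ['young', 'cat', 'old'] (min_width=13, slack=4)
Line 4: ['festival', 'bee', 'owl'] (min_width=16, slack=1)
Line 5: ['play', 'bridge', 'they'] (min_width=16, slack=1)
Line 6: ['do', 'orchestra'] (min_width=12, slack=5)
Line 7: ['golden', 'metal'] (min_width=12, slack=5)
Line 8: ['butter', 'six', 'a'] (min_width=12, slack=5)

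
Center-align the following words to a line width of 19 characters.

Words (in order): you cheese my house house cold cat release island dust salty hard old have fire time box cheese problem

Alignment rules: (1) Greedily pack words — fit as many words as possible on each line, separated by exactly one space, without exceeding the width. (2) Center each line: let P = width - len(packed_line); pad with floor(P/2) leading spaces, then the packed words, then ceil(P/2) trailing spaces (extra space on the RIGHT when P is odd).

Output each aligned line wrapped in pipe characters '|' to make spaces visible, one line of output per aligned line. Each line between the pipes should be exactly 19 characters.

Line 1: ['you', 'cheese', 'my', 'house'] (min_width=19, slack=0)
Line 2: ['house', 'cold', 'cat'] (min_width=14, slack=5)
Line 3: ['release', 'island', 'dust'] (min_width=19, slack=0)
Line 4: ['salty', 'hard', 'old', 'have'] (min_width=19, slack=0)
Line 5: ['fire', 'time', 'box'] (min_width=13, slack=6)
Line 6: ['cheese', 'problem'] (min_width=14, slack=5)

Answer: |you cheese my house|
|  house cold cat   |
|release island dust|
|salty hard old have|
|   fire time box   |
|  cheese problem   |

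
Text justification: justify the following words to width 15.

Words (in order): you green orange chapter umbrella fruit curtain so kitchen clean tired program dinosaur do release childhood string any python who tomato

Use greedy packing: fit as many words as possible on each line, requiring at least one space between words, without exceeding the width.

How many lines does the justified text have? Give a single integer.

Line 1: ['you', 'green'] (min_width=9, slack=6)
Line 2: ['orange', 'chapter'] (min_width=14, slack=1)
Line 3: ['umbrella', 'fruit'] (min_width=14, slack=1)
Line 4: ['curtain', 'so'] (min_width=10, slack=5)
Line 5: ['kitchen', 'clean'] (min_width=13, slack=2)
Line 6: ['tired', 'program'] (min_width=13, slack=2)
Line 7: ['dinosaur', 'do'] (min_width=11, slack=4)
Line 8: ['release'] (min_width=7, slack=8)
Line 9: ['childhood'] (min_width=9, slack=6)
Line 10: ['string', 'any'] (min_width=10, slack=5)
Line 11: ['python', 'who'] (min_width=10, slack=5)
Line 12: ['tomato'] (min_width=6, slack=9)
Total lines: 12

Answer: 12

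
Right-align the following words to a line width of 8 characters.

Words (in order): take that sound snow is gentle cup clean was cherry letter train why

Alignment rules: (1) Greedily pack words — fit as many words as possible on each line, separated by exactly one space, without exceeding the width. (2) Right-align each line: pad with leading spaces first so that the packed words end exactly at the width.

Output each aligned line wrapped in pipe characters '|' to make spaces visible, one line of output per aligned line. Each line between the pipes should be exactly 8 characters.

Answer: |    take|
|    that|
|   sound|
| snow is|
|  gentle|
|     cup|
|   clean|
|     was|
|  cherry|
|  letter|
|   train|
|     why|

Derivation:
Line 1: ['take'] (min_width=4, slack=4)
Line 2: ['that'] (min_width=4, slack=4)
Line 3: ['sound'] (min_width=5, slack=3)
Line 4: ['snow', 'is'] (min_width=7, slack=1)
Line 5: ['gentle'] (min_width=6, slack=2)
Line 6: ['cup'] (min_width=3, slack=5)
Line 7: ['clean'] (min_width=5, slack=3)
Line 8: ['was'] (min_width=3, slack=5)
Line 9: ['cherry'] (min_width=6, slack=2)
Line 10: ['letter'] (min_width=6, slack=2)
Line 11: ['train'] (min_width=5, slack=3)
Line 12: ['why'] (min_width=3, slack=5)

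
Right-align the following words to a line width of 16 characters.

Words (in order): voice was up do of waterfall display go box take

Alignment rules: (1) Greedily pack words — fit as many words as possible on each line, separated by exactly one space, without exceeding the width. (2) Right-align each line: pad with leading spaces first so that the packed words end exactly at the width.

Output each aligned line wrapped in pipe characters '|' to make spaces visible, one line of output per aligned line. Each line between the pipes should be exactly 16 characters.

Answer: | voice was up do|
|    of waterfall|
|  display go box|
|            take|

Derivation:
Line 1: ['voice', 'was', 'up', 'do'] (min_width=15, slack=1)
Line 2: ['of', 'waterfall'] (min_width=12, slack=4)
Line 3: ['display', 'go', 'box'] (min_width=14, slack=2)
Line 4: ['take'] (min_width=4, slack=12)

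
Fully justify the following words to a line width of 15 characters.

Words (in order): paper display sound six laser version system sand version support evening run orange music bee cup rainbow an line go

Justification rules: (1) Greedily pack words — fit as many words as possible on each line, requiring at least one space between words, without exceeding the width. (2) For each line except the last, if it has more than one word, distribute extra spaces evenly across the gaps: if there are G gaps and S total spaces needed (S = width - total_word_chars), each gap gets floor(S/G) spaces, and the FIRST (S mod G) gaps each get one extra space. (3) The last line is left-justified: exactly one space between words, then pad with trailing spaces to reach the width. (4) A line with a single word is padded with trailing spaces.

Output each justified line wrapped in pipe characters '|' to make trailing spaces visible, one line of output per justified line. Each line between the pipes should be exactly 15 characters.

Line 1: ['paper', 'display'] (min_width=13, slack=2)
Line 2: ['sound', 'six', 'laser'] (min_width=15, slack=0)
Line 3: ['version', 'system'] (min_width=14, slack=1)
Line 4: ['sand', 'version'] (min_width=12, slack=3)
Line 5: ['support', 'evening'] (min_width=15, slack=0)
Line 6: ['run', 'orange'] (min_width=10, slack=5)
Line 7: ['music', 'bee', 'cup'] (min_width=13, slack=2)
Line 8: ['rainbow', 'an', 'line'] (min_width=15, slack=0)
Line 9: ['go'] (min_width=2, slack=13)

Answer: |paper   display|
|sound six laser|
|version  system|
|sand    version|
|support evening|
|run      orange|
|music  bee  cup|
|rainbow an line|
|go             |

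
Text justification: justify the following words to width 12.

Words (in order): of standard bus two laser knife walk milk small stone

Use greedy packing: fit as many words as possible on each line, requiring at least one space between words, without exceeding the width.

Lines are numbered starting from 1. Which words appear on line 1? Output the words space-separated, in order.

Answer: of standard

Derivation:
Line 1: ['of', 'standard'] (min_width=11, slack=1)
Line 2: ['bus', 'two'] (min_width=7, slack=5)
Line 3: ['laser', 'knife'] (min_width=11, slack=1)
Line 4: ['walk', 'milk'] (min_width=9, slack=3)
Line 5: ['small', 'stone'] (min_width=11, slack=1)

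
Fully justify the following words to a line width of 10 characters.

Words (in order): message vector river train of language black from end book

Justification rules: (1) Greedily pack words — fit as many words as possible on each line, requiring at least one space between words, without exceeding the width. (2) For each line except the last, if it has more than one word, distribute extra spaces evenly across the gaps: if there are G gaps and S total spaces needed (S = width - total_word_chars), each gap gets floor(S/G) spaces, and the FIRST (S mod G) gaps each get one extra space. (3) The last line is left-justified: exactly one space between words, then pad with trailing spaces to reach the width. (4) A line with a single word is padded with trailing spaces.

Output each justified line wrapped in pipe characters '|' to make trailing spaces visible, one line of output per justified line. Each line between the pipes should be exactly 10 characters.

Answer: |message   |
|vector    |
|river     |
|train   of|
|language  |
|black from|
|end book  |

Derivation:
Line 1: ['message'] (min_width=7, slack=3)
Line 2: ['vector'] (min_width=6, slack=4)
Line 3: ['river'] (min_width=5, slack=5)
Line 4: ['train', 'of'] (min_width=8, slack=2)
Line 5: ['language'] (min_width=8, slack=2)
Line 6: ['black', 'from'] (min_width=10, slack=0)
Line 7: ['end', 'book'] (min_width=8, slack=2)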